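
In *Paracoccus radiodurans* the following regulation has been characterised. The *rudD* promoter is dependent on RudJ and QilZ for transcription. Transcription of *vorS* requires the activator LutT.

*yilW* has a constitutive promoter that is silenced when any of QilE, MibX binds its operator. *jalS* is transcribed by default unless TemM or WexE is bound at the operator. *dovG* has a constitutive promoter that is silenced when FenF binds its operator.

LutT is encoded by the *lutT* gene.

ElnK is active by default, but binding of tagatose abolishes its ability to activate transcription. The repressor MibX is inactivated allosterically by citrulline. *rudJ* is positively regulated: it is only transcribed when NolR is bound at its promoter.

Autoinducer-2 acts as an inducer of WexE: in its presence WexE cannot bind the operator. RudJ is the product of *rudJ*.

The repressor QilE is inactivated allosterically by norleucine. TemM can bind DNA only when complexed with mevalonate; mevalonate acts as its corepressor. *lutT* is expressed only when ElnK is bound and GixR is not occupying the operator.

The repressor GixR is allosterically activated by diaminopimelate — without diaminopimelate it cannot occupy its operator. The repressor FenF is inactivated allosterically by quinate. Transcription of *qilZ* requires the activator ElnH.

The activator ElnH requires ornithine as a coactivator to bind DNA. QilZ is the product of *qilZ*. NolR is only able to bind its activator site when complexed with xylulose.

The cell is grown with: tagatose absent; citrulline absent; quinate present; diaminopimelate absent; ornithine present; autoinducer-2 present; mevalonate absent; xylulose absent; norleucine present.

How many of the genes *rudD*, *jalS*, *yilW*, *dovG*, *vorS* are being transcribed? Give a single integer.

Xylulose is absent, so NolR is inactive.
Required activator NolR is absent, so *rudJ* is not transcribed.
So RudJ is not produced.
Ornithine is present, so ElnH is active.
No repressor is bound and ElnH is active, so *qilZ* is transcribed.
So QilZ is produced and active.
Required activator RudJ is absent, so *rudD* is not transcribed.
→ *rudD* is OFF.
Mevalonate is absent, so TemM is inactive.
Autoinducer-2 is present, so WexE is inactive.
With no repressor bound, *jalS* is transcribed.
→ *jalS* is ON.
Norleucine is present, so QilE is inactive.
Citrulline is absent, so MibX is active.
With repressor MibX bound, *yilW* is not transcribed.
→ *yilW* is OFF.
Quinate is present, so FenF is inactive.
With no repressor bound, *dovG* is transcribed.
→ *dovG* is ON.
Tagatose is absent, so ElnK is active.
Diaminopimelate is absent, so GixR is inactive.
No repressor is bound and ElnK is active, so *lutT* is transcribed.
So LutT is produced and active.
No repressor is bound and LutT is active, so *vorS* is transcribed.
→ *vorS* is ON.
3 of the 5 genes are transcribed.

3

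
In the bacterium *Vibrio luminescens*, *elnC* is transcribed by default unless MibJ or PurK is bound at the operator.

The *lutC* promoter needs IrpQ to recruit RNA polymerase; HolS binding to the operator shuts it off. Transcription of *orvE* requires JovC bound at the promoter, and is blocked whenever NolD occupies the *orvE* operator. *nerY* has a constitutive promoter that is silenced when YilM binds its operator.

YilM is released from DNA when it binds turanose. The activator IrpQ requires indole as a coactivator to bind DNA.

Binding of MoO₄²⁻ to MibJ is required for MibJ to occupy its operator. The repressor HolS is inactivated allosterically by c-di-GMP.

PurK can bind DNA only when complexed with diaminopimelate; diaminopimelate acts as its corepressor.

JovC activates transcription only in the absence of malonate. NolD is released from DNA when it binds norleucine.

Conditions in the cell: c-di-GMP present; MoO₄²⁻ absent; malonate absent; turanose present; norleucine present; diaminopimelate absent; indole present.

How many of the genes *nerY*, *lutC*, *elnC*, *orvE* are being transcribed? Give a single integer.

4

Turanose is present, so YilM is inactive.
With no repressor bound, *nerY* is transcribed.
→ *nerY* is ON.
Indole is present, so IrpQ is active.
c-di-GMP is present, so HolS is inactive.
No repressor is bound and IrpQ is active, so *lutC* is transcribed.
→ *lutC* is ON.
MoO₄²⁻ is absent, so MibJ is inactive.
Diaminopimelate is absent, so PurK is inactive.
With no repressor bound, *elnC* is transcribed.
→ *elnC* is ON.
Norleucine is present, so NolD is inactive.
Malonate is absent, so JovC is active.
No repressor is bound and JovC is active, so *orvE* is transcribed.
→ *orvE* is ON.
4 of the 4 genes are transcribed.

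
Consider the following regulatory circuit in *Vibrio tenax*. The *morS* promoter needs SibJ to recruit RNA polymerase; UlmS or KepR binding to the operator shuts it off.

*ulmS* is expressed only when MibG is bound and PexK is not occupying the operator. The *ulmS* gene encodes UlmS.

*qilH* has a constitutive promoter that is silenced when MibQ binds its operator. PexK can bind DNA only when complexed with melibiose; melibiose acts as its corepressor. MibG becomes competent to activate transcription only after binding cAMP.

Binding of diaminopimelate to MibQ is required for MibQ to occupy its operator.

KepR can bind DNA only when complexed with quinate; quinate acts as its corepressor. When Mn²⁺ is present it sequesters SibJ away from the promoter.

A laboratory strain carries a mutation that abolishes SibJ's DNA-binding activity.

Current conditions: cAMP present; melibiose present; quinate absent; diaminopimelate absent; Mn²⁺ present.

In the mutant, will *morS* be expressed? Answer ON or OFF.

SibJ is non-functional in this strain, so it has no effect.
Melibiose is present, so PexK is active.
cAMP is present, so MibG is active.
With repressor PexK bound, *ulmS* is not transcribed.
So UlmS is not produced.
Quinate is absent, so KepR is inactive.
Required activator SibJ is absent, so *morS* is not transcribed.

OFF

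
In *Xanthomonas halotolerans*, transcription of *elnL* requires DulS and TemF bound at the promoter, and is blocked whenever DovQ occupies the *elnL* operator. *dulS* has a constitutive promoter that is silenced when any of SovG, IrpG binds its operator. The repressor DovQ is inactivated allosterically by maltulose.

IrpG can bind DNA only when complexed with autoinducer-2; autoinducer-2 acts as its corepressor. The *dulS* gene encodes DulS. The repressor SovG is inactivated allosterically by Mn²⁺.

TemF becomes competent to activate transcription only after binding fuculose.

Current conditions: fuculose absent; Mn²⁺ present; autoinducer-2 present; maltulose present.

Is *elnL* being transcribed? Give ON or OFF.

Mn²⁺ is present, so SovG is inactive.
Autoinducer-2 is present, so IrpG is active.
With repressor IrpG bound, *dulS* is not transcribed.
So DulS is not produced.
Fuculose is absent, so TemF is inactive.
Maltulose is present, so DovQ is inactive.
Required activator DulS is absent, so *elnL* is not transcribed.

OFF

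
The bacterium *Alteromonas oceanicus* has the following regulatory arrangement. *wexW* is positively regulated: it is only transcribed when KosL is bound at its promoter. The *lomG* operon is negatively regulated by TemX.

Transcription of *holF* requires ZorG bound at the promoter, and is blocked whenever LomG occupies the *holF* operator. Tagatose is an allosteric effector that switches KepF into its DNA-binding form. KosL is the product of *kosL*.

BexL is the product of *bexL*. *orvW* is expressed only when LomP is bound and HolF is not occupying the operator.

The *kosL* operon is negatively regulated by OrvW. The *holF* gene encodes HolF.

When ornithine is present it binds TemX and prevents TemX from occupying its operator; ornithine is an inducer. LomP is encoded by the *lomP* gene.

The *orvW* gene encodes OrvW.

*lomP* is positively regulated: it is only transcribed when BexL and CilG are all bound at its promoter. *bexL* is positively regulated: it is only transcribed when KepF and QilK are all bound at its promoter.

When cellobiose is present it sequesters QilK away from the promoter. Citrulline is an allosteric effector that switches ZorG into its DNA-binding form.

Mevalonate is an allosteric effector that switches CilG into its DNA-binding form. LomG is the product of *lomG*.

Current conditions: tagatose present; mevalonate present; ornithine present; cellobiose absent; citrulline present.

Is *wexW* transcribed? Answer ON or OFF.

OFF

Tagatose is present, so KepF is active.
Cellobiose is absent, so QilK is active.
No repressor is bound and KepF and QilK are active, so *bexL* is transcribed.
So BexL is produced and active.
Mevalonate is present, so CilG is active.
No repressor is bound and BexL and CilG are active, so *lomP* is transcribed.
So LomP is produced and active.
Ornithine is present, so TemX is inactive.
With no repressor bound, *lomG* is transcribed.
So LomG is produced and active.
Citrulline is present, so ZorG is active.
With repressor LomG bound, *holF* is not transcribed.
So HolF is not produced.
No repressor is bound and LomP is active, so *orvW* is transcribed.
So OrvW is produced and active.
With repressor OrvW bound, *kosL* is not transcribed.
So KosL is not produced.
Required activator KosL is absent, so *wexW* is not transcribed.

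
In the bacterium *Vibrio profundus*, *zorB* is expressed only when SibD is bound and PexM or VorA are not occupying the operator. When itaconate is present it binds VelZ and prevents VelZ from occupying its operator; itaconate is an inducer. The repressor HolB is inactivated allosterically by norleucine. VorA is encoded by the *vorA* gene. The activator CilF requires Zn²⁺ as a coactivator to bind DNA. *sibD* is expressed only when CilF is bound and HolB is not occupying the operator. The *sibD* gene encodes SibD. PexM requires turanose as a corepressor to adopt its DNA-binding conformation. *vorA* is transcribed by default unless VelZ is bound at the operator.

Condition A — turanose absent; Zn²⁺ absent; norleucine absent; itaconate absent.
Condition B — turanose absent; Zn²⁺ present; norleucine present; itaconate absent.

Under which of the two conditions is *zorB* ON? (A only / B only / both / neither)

Condition A:
Turanose is absent, so PexM is inactive.
Zn²⁺ is absent, so CilF is inactive.
Norleucine is absent, so HolB is active.
With repressor HolB bound, *sibD* is not transcribed.
So SibD is not produced.
Itaconate is absent, so VelZ is active.
With repressor VelZ bound, *vorA* is not transcribed.
So VorA is not produced.
Required activator SibD is absent, so *zorB* is not transcribed.
→ *zorB* is OFF in A.
Condition B:
Turanose is absent, so PexM is inactive.
Zn²⁺ is present, so CilF is active.
Norleucine is present, so HolB is inactive.
No repressor is bound and CilF is active, so *sibD* is transcribed.
So SibD is produced and active.
Itaconate is absent, so VelZ is active.
With repressor VelZ bound, *vorA* is not transcribed.
So VorA is not produced.
No repressor is bound and SibD is active, so *zorB* is transcribed.
→ *zorB* is ON in B.

B only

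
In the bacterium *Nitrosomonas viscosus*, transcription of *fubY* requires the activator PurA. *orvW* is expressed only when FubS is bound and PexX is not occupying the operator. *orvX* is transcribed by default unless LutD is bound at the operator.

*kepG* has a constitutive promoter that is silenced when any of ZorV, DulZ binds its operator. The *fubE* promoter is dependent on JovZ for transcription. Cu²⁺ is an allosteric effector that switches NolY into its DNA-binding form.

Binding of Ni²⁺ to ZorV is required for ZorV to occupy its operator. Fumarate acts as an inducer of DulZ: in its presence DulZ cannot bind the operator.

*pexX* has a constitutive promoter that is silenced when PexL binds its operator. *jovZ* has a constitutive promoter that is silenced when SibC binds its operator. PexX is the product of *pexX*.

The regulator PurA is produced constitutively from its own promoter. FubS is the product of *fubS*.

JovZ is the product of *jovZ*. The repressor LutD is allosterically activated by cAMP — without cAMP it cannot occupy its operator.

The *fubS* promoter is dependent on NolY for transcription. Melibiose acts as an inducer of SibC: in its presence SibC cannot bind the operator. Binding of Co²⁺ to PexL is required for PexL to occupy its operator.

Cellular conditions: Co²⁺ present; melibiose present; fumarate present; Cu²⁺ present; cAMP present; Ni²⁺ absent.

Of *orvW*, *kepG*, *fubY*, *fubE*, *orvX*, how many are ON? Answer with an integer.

4

Cu²⁺ is present, so NolY is active.
No repressor is bound and NolY is active, so *fubS* is transcribed.
So FubS is produced and active.
Co²⁺ is present, so PexL is active.
With repressor PexL bound, *pexX* is not transcribed.
So PexX is not produced.
No repressor is bound and FubS is active, so *orvW* is transcribed.
→ *orvW* is ON.
Ni²⁺ is absent, so ZorV is inactive.
Fumarate is present, so DulZ is inactive.
With no repressor bound, *kepG* is transcribed.
→ *kepG* is ON.
PurA is produced constitutively and is active.
No repressor is bound and PurA is active, so *fubY* is transcribed.
→ *fubY* is ON.
Melibiose is present, so SibC is inactive.
With no repressor bound, *jovZ* is transcribed.
So JovZ is produced and active.
No repressor is bound and JovZ is active, so *fubE* is transcribed.
→ *fubE* is ON.
cAMP is present, so LutD is active.
With repressor LutD bound, *orvX* is not transcribed.
→ *orvX* is OFF.
4 of the 5 genes are transcribed.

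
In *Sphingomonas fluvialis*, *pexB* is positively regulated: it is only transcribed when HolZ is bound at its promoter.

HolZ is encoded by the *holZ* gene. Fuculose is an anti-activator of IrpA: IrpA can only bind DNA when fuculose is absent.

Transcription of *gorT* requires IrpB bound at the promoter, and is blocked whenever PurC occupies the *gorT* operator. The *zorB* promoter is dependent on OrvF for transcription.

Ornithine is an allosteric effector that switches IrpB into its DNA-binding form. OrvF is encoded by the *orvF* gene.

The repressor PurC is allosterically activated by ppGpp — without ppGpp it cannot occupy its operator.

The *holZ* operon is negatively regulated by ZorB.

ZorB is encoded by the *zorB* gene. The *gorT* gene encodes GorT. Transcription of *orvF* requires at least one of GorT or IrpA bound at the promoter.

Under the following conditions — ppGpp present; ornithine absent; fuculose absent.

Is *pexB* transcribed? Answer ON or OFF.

OFF

Ornithine is absent, so IrpB is inactive.
ppGpp is present, so PurC is active.
With repressor PurC bound, *gorT* is not transcribed.
So GorT is not produced.
Fuculose is absent, so IrpA is active.
Activator IrpA is present, so *orvF* is transcribed.
So OrvF is produced and active.
No repressor is bound and OrvF is active, so *zorB* is transcribed.
So ZorB is produced and active.
With repressor ZorB bound, *holZ* is not transcribed.
So HolZ is not produced.
Required activator HolZ is absent, so *pexB* is not transcribed.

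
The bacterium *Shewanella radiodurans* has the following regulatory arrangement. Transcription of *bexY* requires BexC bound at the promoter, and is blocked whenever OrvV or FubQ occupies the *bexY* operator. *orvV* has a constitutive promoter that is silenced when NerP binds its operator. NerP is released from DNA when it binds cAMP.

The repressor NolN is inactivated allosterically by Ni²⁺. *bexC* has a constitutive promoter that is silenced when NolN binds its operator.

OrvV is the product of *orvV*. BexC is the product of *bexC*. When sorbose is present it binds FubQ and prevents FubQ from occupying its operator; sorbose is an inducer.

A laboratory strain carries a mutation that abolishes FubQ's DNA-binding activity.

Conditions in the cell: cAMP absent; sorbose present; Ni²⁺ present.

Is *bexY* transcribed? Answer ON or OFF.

ON

cAMP is absent, so NerP is active.
With repressor NerP bound, *orvV* is not transcribed.
So OrvV is not produced.
Ni²⁺ is present, so NolN is inactive.
With no repressor bound, *bexC* is transcribed.
So BexC is produced and active.
FubQ is non-functional in this strain, so it has no effect.
No repressor is bound and BexC is active, so *bexY* is transcribed.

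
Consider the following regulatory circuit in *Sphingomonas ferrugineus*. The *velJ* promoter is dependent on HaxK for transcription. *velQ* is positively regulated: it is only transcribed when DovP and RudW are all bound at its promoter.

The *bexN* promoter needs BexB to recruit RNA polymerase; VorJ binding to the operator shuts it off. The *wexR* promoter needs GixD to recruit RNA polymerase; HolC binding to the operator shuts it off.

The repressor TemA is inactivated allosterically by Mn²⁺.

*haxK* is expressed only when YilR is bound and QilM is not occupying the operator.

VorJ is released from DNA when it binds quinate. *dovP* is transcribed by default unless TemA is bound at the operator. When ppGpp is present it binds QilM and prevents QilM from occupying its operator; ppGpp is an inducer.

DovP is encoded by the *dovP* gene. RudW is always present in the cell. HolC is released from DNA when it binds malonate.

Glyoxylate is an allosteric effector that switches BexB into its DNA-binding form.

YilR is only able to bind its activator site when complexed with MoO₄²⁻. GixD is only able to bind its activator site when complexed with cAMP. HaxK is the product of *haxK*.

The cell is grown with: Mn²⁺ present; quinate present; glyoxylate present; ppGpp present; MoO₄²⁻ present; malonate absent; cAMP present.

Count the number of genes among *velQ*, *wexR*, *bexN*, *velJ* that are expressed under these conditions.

Mn²⁺ is present, so TemA is inactive.
With no repressor bound, *dovP* is transcribed.
So DovP is produced and active.
RudW is produced constitutively and is active.
No repressor is bound and DovP and RudW are active, so *velQ* is transcribed.
→ *velQ* is ON.
Malonate is absent, so HolC is active.
cAMP is present, so GixD is active.
With repressor HolC bound, *wexR* is not transcribed.
→ *wexR* is OFF.
Quinate is present, so VorJ is inactive.
Glyoxylate is present, so BexB is active.
No repressor is bound and BexB is active, so *bexN* is transcribed.
→ *bexN* is ON.
MoO₄²⁻ is present, so YilR is active.
ppGpp is present, so QilM is inactive.
No repressor is bound and YilR is active, so *haxK* is transcribed.
So HaxK is produced and active.
No repressor is bound and HaxK is active, so *velJ* is transcribed.
→ *velJ* is ON.
3 of the 4 genes are transcribed.

3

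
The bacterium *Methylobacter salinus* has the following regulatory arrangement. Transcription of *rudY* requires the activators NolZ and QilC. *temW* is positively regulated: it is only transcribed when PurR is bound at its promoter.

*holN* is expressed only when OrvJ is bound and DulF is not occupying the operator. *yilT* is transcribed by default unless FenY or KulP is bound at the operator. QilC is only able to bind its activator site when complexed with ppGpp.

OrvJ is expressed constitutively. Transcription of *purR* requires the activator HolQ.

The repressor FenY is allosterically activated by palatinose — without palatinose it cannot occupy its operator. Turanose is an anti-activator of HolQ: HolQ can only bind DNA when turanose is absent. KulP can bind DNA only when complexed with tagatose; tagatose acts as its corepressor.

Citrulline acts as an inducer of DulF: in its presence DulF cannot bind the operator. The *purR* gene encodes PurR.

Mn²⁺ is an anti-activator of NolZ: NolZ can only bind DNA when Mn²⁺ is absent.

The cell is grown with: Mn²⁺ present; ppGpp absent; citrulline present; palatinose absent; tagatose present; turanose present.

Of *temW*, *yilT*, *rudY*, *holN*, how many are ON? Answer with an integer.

1

Turanose is present, so HolQ is inactive.
Required activator HolQ is absent, so *purR* is not transcribed.
So PurR is not produced.
Required activator PurR is absent, so *temW* is not transcribed.
→ *temW* is OFF.
Palatinose is absent, so FenY is inactive.
Tagatose is present, so KulP is active.
With repressor KulP bound, *yilT* is not transcribed.
→ *yilT* is OFF.
Mn²⁺ is present, so NolZ is inactive.
ppGpp is absent, so QilC is inactive.
Required activator NolZ is absent, so *rudY* is not transcribed.
→ *rudY* is OFF.
Citrulline is present, so DulF is inactive.
OrvJ is produced constitutively and is active.
No repressor is bound and OrvJ is active, so *holN* is transcribed.
→ *holN* is ON.
1 of the 4 genes is transcribed.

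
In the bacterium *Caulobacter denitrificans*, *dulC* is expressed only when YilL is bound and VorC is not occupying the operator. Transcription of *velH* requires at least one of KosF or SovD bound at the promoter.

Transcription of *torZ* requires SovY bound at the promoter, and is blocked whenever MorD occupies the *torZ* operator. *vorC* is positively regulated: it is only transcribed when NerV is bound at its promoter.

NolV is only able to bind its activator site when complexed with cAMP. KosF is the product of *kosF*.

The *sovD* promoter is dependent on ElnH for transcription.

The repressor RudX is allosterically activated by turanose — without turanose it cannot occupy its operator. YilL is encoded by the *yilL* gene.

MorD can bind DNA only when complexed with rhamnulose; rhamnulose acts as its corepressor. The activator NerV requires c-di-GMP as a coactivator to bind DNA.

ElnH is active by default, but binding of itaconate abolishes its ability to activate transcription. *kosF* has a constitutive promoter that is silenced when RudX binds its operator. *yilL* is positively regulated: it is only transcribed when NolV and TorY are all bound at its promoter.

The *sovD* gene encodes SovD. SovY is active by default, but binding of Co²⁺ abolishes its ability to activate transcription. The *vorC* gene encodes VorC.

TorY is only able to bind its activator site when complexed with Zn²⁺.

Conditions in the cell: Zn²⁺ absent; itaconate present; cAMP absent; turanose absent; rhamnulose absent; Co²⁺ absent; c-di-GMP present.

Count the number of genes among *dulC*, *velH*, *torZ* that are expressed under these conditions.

c-di-GMP is present, so NerV is active.
No repressor is bound and NerV is active, so *vorC* is transcribed.
So VorC is produced and active.
cAMP is absent, so NolV is inactive.
Zn²⁺ is absent, so TorY is inactive.
Required activator NolV is absent, so *yilL* is not transcribed.
So YilL is not produced.
With repressor VorC bound, *dulC* is not transcribed.
→ *dulC* is OFF.
Turanose is absent, so RudX is inactive.
With no repressor bound, *kosF* is transcribed.
So KosF is produced and active.
Itaconate is present, so ElnH is inactive.
Required activator ElnH is absent, so *sovD* is not transcribed.
So SovD is not produced.
Activator KosF is present, so *velH* is transcribed.
→ *velH* is ON.
Rhamnulose is absent, so MorD is inactive.
Co²⁺ is absent, so SovY is active.
No repressor is bound and SovY is active, so *torZ* is transcribed.
→ *torZ* is ON.
2 of the 3 genes are transcribed.

2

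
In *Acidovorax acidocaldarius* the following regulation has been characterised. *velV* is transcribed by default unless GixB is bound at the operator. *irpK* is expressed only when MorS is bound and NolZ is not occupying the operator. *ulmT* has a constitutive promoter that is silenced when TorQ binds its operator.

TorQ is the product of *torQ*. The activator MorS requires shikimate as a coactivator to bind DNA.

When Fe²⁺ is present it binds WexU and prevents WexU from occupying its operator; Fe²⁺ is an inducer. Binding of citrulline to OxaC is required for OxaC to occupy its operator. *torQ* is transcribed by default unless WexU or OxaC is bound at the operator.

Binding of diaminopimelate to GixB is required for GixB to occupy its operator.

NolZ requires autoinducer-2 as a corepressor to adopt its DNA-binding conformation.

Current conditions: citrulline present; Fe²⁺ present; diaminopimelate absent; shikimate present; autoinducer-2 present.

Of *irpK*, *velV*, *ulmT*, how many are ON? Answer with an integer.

2

Shikimate is present, so MorS is active.
Autoinducer-2 is present, so NolZ is active.
With repressor NolZ bound, *irpK* is not transcribed.
→ *irpK* is OFF.
Diaminopimelate is absent, so GixB is inactive.
With no repressor bound, *velV* is transcribed.
→ *velV* is ON.
Fe²⁺ is present, so WexU is inactive.
Citrulline is present, so OxaC is active.
With repressor OxaC bound, *torQ* is not transcribed.
So TorQ is not produced.
With no repressor bound, *ulmT* is transcribed.
→ *ulmT* is ON.
2 of the 3 genes are transcribed.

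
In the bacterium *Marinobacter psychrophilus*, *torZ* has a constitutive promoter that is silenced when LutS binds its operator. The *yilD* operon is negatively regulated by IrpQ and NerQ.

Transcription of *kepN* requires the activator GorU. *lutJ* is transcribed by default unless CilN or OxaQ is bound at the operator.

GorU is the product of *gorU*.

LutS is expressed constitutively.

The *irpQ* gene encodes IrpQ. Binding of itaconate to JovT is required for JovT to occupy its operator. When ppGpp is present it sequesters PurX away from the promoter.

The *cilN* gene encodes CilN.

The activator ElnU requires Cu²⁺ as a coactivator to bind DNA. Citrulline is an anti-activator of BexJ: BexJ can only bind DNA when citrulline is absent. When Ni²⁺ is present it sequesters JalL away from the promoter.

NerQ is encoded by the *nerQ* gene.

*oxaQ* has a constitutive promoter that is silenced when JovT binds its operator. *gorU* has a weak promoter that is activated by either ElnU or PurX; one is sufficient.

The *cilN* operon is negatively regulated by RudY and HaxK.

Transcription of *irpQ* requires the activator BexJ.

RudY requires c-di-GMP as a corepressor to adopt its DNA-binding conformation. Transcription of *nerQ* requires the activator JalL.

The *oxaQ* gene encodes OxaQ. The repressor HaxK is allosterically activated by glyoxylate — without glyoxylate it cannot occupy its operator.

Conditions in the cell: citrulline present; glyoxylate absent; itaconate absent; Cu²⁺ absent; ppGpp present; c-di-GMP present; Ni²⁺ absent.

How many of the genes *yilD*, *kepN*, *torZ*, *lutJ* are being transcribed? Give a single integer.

Citrulline is present, so BexJ is inactive.
Required activator BexJ is absent, so *irpQ* is not transcribed.
So IrpQ is not produced.
Ni²⁺ is absent, so JalL is active.
No repressor is bound and JalL is active, so *nerQ* is transcribed.
So NerQ is produced and active.
With repressor NerQ bound, *yilD* is not transcribed.
→ *yilD* is OFF.
Cu²⁺ is absent, so ElnU is inactive.
ppGpp is present, so PurX is inactive.
No activator is available at the *gorU* promoter, so *gorU* is not transcribed.
So GorU is not produced.
Required activator GorU is absent, so *kepN* is not transcribed.
→ *kepN* is OFF.
LutS is produced constitutively and is active.
With repressor LutS bound, *torZ* is not transcribed.
→ *torZ* is OFF.
c-di-GMP is present, so RudY is active.
Glyoxylate is absent, so HaxK is inactive.
With repressor RudY bound, *cilN* is not transcribed.
So CilN is not produced.
Itaconate is absent, so JovT is inactive.
With no repressor bound, *oxaQ* is transcribed.
So OxaQ is produced and active.
With repressor OxaQ bound, *lutJ* is not transcribed.
→ *lutJ* is OFF.
0 of the 4 genes are transcribed.

0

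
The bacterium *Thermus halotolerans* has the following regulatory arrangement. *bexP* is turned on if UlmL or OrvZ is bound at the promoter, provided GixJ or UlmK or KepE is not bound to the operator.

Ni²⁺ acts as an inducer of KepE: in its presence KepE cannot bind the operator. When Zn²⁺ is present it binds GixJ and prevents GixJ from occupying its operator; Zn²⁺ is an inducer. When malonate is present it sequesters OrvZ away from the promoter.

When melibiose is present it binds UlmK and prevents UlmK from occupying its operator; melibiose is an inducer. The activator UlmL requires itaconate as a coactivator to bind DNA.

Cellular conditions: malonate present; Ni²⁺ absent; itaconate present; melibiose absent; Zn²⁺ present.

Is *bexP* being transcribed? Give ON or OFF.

Itaconate is present, so UlmL is active.
Zn²⁺ is present, so GixJ is inactive.
Malonate is present, so OrvZ is inactive.
Melibiose is absent, so UlmK is active.
Ni²⁺ is absent, so KepE is active.
With repressor UlmK bound, *bexP* is not transcribed.

OFF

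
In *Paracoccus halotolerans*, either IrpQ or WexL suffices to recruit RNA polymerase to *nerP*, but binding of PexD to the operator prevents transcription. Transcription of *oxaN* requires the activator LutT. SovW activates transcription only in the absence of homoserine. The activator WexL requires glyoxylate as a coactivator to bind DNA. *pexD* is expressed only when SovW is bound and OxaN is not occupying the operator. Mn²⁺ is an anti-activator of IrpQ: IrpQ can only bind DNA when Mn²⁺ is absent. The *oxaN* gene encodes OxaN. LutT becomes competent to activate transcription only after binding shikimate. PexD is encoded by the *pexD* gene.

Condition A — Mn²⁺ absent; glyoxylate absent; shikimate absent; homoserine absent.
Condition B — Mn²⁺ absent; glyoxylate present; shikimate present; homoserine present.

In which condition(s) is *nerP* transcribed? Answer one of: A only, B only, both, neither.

B only

Condition A:
Mn²⁺ is absent, so IrpQ is active.
Glyoxylate is absent, so WexL is inactive.
Shikimate is absent, so LutT is inactive.
Required activator LutT is absent, so *oxaN* is not transcribed.
So OxaN is not produced.
Homoserine is absent, so SovW is active.
No repressor is bound and SovW is active, so *pexD* is transcribed.
So PexD is produced and active.
With repressor PexD bound, *nerP* is not transcribed.
→ *nerP* is OFF in A.
Condition B:
Mn²⁺ is absent, so IrpQ is active.
Glyoxylate is present, so WexL is active.
Shikimate is present, so LutT is active.
No repressor is bound and LutT is active, so *oxaN* is transcribed.
So OxaN is produced and active.
Homoserine is present, so SovW is inactive.
With repressor OxaN bound, *pexD* is not transcribed.
So PexD is not produced.
Activator IrpQ is present, so *nerP* is transcribed.
→ *nerP* is ON in B.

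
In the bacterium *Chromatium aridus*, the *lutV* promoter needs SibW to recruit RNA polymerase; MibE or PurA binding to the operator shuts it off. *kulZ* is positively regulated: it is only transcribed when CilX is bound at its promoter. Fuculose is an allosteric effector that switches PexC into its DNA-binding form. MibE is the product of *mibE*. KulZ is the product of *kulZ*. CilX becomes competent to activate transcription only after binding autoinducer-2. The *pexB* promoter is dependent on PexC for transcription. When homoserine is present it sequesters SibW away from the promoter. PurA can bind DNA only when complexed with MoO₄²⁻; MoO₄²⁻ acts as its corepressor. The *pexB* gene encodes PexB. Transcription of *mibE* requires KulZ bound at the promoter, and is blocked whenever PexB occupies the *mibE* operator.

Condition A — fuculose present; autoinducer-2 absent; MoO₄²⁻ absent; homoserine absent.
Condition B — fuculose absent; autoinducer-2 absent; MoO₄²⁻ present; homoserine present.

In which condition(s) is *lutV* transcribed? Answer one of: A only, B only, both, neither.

Condition A:
Fuculose is present, so PexC is active.
No repressor is bound and PexC is active, so *pexB* is transcribed.
So PexB is produced and active.
Autoinducer-2 is absent, so CilX is inactive.
Required activator CilX is absent, so *kulZ* is not transcribed.
So KulZ is not produced.
With repressor PexB bound, *mibE* is not transcribed.
So MibE is not produced.
MoO₄²⁻ is absent, so PurA is inactive.
Homoserine is absent, so SibW is active.
No repressor is bound and SibW is active, so *lutV* is transcribed.
→ *lutV* is ON in A.
Condition B:
Fuculose is absent, so PexC is inactive.
Required activator PexC is absent, so *pexB* is not transcribed.
So PexB is not produced.
Autoinducer-2 is absent, so CilX is inactive.
Required activator CilX is absent, so *kulZ* is not transcribed.
So KulZ is not produced.
Required activator KulZ is absent, so *mibE* is not transcribed.
So MibE is not produced.
MoO₄²⁻ is present, so PurA is active.
Homoserine is present, so SibW is inactive.
With repressor PurA bound, *lutV* is not transcribed.
→ *lutV* is OFF in B.

A only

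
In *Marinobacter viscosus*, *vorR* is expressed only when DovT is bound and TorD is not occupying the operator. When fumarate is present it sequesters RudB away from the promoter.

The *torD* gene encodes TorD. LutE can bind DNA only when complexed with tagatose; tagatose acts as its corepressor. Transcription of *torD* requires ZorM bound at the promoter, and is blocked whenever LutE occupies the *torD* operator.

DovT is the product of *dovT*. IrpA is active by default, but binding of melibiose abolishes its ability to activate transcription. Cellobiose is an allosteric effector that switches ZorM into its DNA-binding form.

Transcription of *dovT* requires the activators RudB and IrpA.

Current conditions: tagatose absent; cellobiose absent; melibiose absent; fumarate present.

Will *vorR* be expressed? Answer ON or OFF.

OFF

Fumarate is present, so RudB is inactive.
Melibiose is absent, so IrpA is active.
Required activator RudB is absent, so *dovT* is not transcribed.
So DovT is not produced.
Tagatose is absent, so LutE is inactive.
Cellobiose is absent, so ZorM is inactive.
Required activator ZorM is absent, so *torD* is not transcribed.
So TorD is not produced.
Required activator DovT is absent, so *vorR* is not transcribed.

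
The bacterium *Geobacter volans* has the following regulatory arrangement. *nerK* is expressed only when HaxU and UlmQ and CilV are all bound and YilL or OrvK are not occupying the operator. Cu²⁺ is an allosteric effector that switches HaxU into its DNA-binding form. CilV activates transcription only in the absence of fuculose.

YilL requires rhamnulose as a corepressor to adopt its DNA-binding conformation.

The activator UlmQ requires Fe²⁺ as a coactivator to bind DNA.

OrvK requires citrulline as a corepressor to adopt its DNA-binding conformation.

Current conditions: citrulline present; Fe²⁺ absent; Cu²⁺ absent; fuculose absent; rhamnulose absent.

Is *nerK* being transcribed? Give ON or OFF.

OFF

Cu²⁺ is absent, so HaxU is inactive.
Rhamnulose is absent, so YilL is inactive.
Fe²⁺ is absent, so UlmQ is inactive.
Citrulline is present, so OrvK is active.
Fuculose is absent, so CilV is active.
With repressor OrvK bound, *nerK* is not transcribed.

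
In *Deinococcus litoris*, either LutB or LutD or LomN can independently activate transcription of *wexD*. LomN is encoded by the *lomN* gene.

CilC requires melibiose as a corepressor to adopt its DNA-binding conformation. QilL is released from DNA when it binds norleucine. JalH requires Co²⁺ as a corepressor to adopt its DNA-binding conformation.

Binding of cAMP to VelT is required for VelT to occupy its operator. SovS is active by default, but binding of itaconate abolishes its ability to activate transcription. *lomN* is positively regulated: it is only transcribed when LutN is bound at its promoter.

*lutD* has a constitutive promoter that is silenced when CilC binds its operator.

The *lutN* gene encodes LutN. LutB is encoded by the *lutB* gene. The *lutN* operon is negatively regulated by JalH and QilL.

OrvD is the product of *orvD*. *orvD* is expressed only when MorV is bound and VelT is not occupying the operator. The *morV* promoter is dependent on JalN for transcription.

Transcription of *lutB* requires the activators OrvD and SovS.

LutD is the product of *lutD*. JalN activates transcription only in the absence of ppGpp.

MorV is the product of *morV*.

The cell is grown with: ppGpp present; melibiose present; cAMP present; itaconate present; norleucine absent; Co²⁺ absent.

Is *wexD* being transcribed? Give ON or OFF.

OFF

cAMP is present, so VelT is active.
ppGpp is present, so JalN is inactive.
Required activator JalN is absent, so *morV* is not transcribed.
So MorV is not produced.
With repressor VelT bound, *orvD* is not transcribed.
So OrvD is not produced.
Itaconate is present, so SovS is inactive.
Required activator OrvD is absent, so *lutB* is not transcribed.
So LutB is not produced.
Melibiose is present, so CilC is active.
With repressor CilC bound, *lutD* is not transcribed.
So LutD is not produced.
Co²⁺ is absent, so JalH is inactive.
Norleucine is absent, so QilL is active.
With repressor QilL bound, *lutN* is not transcribed.
So LutN is not produced.
Required activator LutN is absent, so *lomN* is not transcribed.
So LomN is not produced.
No activator is available at the *wexD* promoter, so *wexD* is not transcribed.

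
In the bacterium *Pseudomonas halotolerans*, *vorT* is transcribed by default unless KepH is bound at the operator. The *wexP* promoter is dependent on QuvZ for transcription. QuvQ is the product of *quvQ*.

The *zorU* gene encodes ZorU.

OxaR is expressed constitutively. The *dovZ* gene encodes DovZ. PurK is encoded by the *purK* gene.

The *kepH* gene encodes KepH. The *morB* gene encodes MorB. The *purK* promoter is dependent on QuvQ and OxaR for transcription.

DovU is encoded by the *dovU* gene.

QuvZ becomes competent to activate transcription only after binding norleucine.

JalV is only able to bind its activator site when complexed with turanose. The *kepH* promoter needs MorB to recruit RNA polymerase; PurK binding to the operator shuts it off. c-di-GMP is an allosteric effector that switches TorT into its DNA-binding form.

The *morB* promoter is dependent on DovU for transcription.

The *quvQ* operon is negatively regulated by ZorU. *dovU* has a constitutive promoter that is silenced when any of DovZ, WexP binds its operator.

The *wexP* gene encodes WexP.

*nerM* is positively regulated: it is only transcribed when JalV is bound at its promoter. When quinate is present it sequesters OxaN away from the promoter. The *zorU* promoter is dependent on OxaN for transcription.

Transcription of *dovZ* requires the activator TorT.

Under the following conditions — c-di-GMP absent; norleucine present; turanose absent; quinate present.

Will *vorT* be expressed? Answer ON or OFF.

ON

c-di-GMP is absent, so TorT is inactive.
Required activator TorT is absent, so *dovZ* is not transcribed.
So DovZ is not produced.
Norleucine is present, so QuvZ is active.
No repressor is bound and QuvZ is active, so *wexP* is transcribed.
So WexP is produced and active.
With repressor WexP bound, *dovU* is not transcribed.
So DovU is not produced.
Required activator DovU is absent, so *morB* is not transcribed.
So MorB is not produced.
Quinate is present, so OxaN is inactive.
Required activator OxaN is absent, so *zorU* is not transcribed.
So ZorU is not produced.
With no repressor bound, *quvQ* is transcribed.
So QuvQ is produced and active.
OxaR is produced constitutively and is active.
No repressor is bound and QuvQ and OxaR are active, so *purK* is transcribed.
So PurK is produced and active.
With repressor PurK bound, *kepH* is not transcribed.
So KepH is not produced.
With no repressor bound, *vorT* is transcribed.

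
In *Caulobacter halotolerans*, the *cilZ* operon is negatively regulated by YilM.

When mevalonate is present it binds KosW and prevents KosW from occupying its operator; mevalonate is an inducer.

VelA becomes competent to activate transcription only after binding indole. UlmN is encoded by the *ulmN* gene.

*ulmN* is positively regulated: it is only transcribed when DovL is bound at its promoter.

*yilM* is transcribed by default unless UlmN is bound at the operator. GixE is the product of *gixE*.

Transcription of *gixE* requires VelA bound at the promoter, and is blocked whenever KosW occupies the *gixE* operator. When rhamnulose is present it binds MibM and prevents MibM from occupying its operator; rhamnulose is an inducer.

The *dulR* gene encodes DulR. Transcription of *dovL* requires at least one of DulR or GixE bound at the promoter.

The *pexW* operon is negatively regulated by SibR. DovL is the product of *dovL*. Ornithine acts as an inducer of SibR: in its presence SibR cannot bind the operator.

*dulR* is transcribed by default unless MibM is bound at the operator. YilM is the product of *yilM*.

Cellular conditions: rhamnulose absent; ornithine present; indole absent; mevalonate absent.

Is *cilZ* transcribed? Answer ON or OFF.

OFF

Rhamnulose is absent, so MibM is active.
With repressor MibM bound, *dulR* is not transcribed.
So DulR is not produced.
Indole is absent, so VelA is inactive.
Mevalonate is absent, so KosW is active.
With repressor KosW bound, *gixE* is not transcribed.
So GixE is not produced.
No activator is available at the *dovL* promoter, so *dovL* is not transcribed.
So DovL is not produced.
Required activator DovL is absent, so *ulmN* is not transcribed.
So UlmN is not produced.
With no repressor bound, *yilM* is transcribed.
So YilM is produced and active.
With repressor YilM bound, *cilZ* is not transcribed.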